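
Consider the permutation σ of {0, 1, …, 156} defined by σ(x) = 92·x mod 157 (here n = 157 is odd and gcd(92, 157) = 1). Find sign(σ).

-1

Orbit of 125 under x↦92x: [125, 39, 134, 82, 8, 108, 45]… (length divides ord_157(92)).
4 cycles of lengths [52, 52, 52, 1].
Σ(ℓ_i−1) = 157−4 = 153; sign = (−1)^153 = -1.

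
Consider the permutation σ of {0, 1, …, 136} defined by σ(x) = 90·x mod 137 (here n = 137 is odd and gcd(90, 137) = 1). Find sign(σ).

Orbit of 104 under x↦90x: [104, 44, 124, 63, 53, 112, 79]… (length divides ord_137(90)).
π_90 has 2 disjoint cycles with lengths [136, 1] on {0,…,136}.
Σ(ℓ_i−1) = 137−2 = 135; sign = (−1)^135 = -1.
The Jacobi symbol (90|137) = -1 (Zolotarev) agrees.

-1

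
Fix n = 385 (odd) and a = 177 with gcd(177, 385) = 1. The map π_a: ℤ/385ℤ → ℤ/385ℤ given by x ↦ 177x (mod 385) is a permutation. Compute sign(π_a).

-1

Start at x=67: 67 → 309 → 23 → 221 → 232 → 254 → 298 → … (one orbit).
66 cycles of lengths [12, 12, 12, 12, 12, 12, 12, 12, 12, 12, 12, 12, 12, 12, 12, 12, 12, 12, 12, 12, 12, 12, 4, 4, 4, 4, 4, 4, 4, 4, 4, 4, 4, 3, 3, 3, 3, 3, 3, 3, 3, 3, 3, 3, 3, 3, 3, 3, 3, 3, 3, 3, 3, 3, 3, 1, 1, 1, 1, 1, 1, 1, 1, 1, 1, 1].
66 cycles on 385: each ℓ→(−1)^(ℓ−1), product (−1)^319 = -1.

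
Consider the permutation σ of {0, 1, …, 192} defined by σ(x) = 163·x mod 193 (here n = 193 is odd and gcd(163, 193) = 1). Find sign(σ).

-1

Start at x=140: 140 → 46 → 164 → 98 → 148 → 192 → 30 → … (one orbit).
Cycle type of π: 192 + 1; total 2 cycles.
193 − 2 = 191 transpositions; sign(π) = (−1)^191 = -1.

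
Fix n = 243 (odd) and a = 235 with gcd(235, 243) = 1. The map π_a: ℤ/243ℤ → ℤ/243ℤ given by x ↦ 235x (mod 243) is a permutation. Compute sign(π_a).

+1

Trace 226: π^k(226) = [226, 136, 127, 199, 109, 100, 172] for k=0..6.
Decompose π into cycles: lengths [27, 27, 27, 27, 27, 27, 9, 9, 9, 9, 9, 9, 3, 3, 3, 3, 3, 3, 1, 1, 1, 1, 1, 1, 1, 1, 1] (27 cycles, including the fixed point 0).
n − c = 243 − 27 = 216; sign = (−1)^216 = +1.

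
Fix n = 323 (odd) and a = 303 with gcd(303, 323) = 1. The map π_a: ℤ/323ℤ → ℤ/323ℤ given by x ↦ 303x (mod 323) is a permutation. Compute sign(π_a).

Trace 134: π^k(134) = [134, 227, 305, 37, 229, 265, 191] for k=0..6.
Cycle type of π: 16×19 + 2×9 + 1; total 29 cycles.
Σ(ℓ_i−1) = 323−29 = 294; sign = (−1)^294 = +1.

+1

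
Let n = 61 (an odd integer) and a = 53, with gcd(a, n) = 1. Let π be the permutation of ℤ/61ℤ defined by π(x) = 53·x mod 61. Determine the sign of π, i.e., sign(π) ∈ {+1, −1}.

Orbit of 60 under x↦53x: [60, 8, 58, 24, 52, 11, 34]… (length divides ord_61(53)).
The orbit structure of x ↦ 53x mod 61: 4 orbits of sizes [20, 20, 20, 1].
4 cycles on 61: each ℓ→(−1)^(ℓ−1), product (−1)^57 = -1.
Via Zolotarev, sign(π_{53}) = (53|61) = -1.

-1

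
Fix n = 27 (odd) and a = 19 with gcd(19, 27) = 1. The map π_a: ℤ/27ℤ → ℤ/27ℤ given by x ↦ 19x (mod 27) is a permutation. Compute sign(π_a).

+1

Start at x=1: 1 → 19 → 10 → 1 (one orbit).
π_19 has 15 disjoint cycles with lengths [3, 3, 3, 3, 3, 3, 1, 1, 1, 1, 1, 1, 1, 1, 1] on {0,…,26}.
15 cycles on 27: each ℓ→(−1)^(ℓ−1), product (−1)^12 = +1.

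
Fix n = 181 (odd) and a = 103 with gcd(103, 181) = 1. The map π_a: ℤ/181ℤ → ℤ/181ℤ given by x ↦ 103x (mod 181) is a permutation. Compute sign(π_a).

-1

Start at x=175: 175 → 106 → 58 → 1 → 103 → 111 → 30 → … (one orbit).
Decompose π into cycles: lengths [180, 1] (2 cycles, including the fixed point 0).
n − c = 181 − 2 = 179; sign = (−1)^179 = -1.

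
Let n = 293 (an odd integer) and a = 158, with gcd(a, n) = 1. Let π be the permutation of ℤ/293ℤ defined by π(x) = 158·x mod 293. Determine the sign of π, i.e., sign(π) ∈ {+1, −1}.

+1

Start at x=262: 262 → 83 → 222 → 209 → 206 → 25 → 141 → … (one orbit).
3 cycles of lengths [146, 146, 1].
3 cycles on 293: each ℓ→(−1)^(ℓ−1), product (−1)^290 = +1.
The Jacobi symbol (158|293) = +1 (Zolotarev) agrees.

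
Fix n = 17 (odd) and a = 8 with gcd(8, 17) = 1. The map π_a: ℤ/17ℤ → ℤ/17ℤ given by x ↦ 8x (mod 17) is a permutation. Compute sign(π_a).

Start at x=4: 4 → 15 → 1 → 8 → 13 → 2 → 16 → … (one orbit).
3 cycles of lengths [8, 8, 1].
17 − 3 = 14 transpositions; sign(π) = (−1)^14 = +1.

+1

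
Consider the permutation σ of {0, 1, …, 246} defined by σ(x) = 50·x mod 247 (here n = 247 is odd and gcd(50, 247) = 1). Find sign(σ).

+1

Trace 151: π^k(151) = [151, 140, 84, 1, 50, 30, 18] for k=0..6.
Decompose π into cycles: lengths [12, 12, 12, 12, 12, 12, 12, 12, 12, 12, 12, 12, 12, 12, 12, 12, 12, 12, 12, 6, 6, 6, 1] (23 cycles, including the fixed point 0).
sign(π) = (−1)^{n − #cycles} = (−1)^{247−23} = (−1)^224 = +1.
Via Zolotarev, sign(π_{50}) = (50|247) = +1.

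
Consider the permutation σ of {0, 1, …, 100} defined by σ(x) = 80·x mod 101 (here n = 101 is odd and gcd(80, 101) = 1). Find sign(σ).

Trace 37: π^k(37) = [37, 31, 56, 36, 52, 19, 5] for k=0..6.
The orbit structure of x ↦ 80x mod 101: 5 orbits of sizes [25, 25, 25, 25, 1].
n − c = 101 − 5 = 96; sign = (−1)^96 = +1.
Check: (80/101) = +1 by Zolotarev.

+1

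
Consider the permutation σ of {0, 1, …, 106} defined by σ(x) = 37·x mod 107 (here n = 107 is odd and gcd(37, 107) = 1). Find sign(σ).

Start at x=57: 57 → 76 → 30 → 40 → 89 → 83 → 75 → … (one orbit).
3 cycles of lengths [53, 53, 1].
107 − 3 = 104 transpositions; sign(π) = (−1)^104 = +1.

+1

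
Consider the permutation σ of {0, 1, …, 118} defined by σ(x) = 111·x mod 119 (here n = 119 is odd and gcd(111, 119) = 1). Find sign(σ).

Orbit of 76 under x↦111x: [76, 106, 104, 1, 111, 64, 83]… (length divides ord_119(111)).
Decompose π into cycles: lengths [8, 8, 8, 8, 8, 8, 8, 8, 8, 8, 8, 8, 8, 8, 2, 2, 2, 1] (18 cycles, including the fixed point 0).
18 cycles on 119: each ℓ→(−1)^(ℓ−1), product (−1)^101 = -1.
(111|119)_J = -1 (Zolotarev's lemma cross-check).

-1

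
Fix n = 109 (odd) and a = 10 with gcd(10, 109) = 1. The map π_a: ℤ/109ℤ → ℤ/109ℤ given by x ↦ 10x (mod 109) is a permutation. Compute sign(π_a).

-1

Trace 62: π^k(62) = [62, 75, 96, 88, 8, 80, 37] for k=0..6.
The orbit structure of x ↦ 10x mod 109: 2 orbits of sizes [108, 1].
n − c = 109 − 2 = 107; sign = (−1)^107 = -1.
Zolotarev: (10|109) = -1, matching the cycle-count sign.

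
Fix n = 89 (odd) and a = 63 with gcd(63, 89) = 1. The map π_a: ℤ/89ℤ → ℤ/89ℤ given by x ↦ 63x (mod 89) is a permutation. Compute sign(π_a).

-1

Trace 73: π^k(73) = [73, 60, 42, 65, 1, 63, 53] for k=0..6.
The orbit structure of x ↦ 63x mod 89: 2 orbits of sizes [88, 1].
With 2 cycles on 89 points, sign = (−1)^{89−2} = -1.
Check: (63/89) = -1 by Zolotarev.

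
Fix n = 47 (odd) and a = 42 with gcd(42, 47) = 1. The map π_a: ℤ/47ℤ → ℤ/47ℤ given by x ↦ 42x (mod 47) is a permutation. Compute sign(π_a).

Orbit of 34 under x↦42x: [34, 18, 4, 27, 6, 17, 9]… (length divides ord_47(42)).
3 cycles of lengths [23, 23, 1].
3 cycles on 47: each ℓ→(−1)^(ℓ−1), product (−1)^44 = +1.

+1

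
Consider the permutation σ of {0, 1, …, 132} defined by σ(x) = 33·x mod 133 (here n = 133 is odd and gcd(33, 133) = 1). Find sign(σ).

+1

Trace 117: π^k(117) = [117, 4, 132, 100, 108, 106, 40] for k=0..6.
Decompose π into cycles: lengths [18, 18, 18, 18, 18, 18, 18, 6, 1] (9 cycles, including the fixed point 0).
n − c = 133 − 9 = 124; sign = (−1)^124 = +1.
Check: (33/133) = +1 by Zolotarev.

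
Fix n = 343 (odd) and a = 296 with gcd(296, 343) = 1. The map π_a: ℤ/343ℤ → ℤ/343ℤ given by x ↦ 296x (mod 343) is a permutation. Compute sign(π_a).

+1

Start at x=200: 200 → 204 → 16 → 277 → 15 → 324 → 207 → … (one orbit).
7 cycles of lengths [147, 147, 21, 21, 3, 3, 1].
7 cycles on 343: each ℓ→(−1)^(ℓ−1), product (−1)^336 = +1.
(296|343)_J = +1 (Zolotarev's lemma cross-check).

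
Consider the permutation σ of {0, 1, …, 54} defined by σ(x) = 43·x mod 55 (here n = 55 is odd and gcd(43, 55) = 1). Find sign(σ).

+1

Start at x=1: 1 → 43 → 34 → 32 → 1 (one orbit).
17 cycles of lengths [4, 4, 4, 4, 4, 4, 4, 4, 4, 4, 4, 2, 2, 2, 2, 2, 1].
17 cycles on 55: each ℓ→(−1)^(ℓ−1), product (−1)^38 = +1.
Check: (43/55) = +1 by Zolotarev.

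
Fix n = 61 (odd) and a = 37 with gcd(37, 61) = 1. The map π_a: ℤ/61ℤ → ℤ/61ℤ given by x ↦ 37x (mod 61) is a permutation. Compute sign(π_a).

Trace 3: π^k(3) = [3, 50, 20, 8, 52, 33, 1] for k=0..6.
The orbit structure of x ↦ 37x mod 61: 4 orbits of sizes [20, 20, 20, 1].
61 − 4 = 57 transpositions; sign(π) = (−1)^57 = -1.
The Jacobi symbol (37|61) = -1 (Zolotarev) agrees.

-1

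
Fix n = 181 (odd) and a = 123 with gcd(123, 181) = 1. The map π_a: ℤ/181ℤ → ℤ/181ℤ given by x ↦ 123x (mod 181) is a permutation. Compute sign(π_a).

Orbit of 5 under x↦123x: [5, 72, 168, 30, 70, 103, 180]… (length divides ord_181(123)).
2 cycles of lengths [180, 1].
sign(π) = (−1)^{n − #cycles} = (−1)^{181−2} = (−1)^179 = -1.
(123|181)_J = -1 (Zolotarev's lemma cross-check).

-1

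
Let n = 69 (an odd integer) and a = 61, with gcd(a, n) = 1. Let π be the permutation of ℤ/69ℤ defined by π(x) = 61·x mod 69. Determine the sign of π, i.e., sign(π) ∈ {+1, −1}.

-1

Start at x=64: 64 → 40 → 25 → 7 → 13 → 34 → 4 → … (one orbit).
6 cycles of lengths [22, 22, 22, 1, 1, 1].
6 cycles on 69: each ℓ→(−1)^(ℓ−1), product (−1)^63 = -1.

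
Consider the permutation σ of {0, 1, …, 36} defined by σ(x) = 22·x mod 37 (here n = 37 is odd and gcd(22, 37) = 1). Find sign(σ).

-1

Orbit of 35 under x↦22x: [35, 30, 31, 16, 19, 11, 20]… (length divides ord_37(22)).
2 cycles of lengths [36, 1].
Σ(ℓ_i−1) = 37−2 = 35; sign = (−1)^35 = -1.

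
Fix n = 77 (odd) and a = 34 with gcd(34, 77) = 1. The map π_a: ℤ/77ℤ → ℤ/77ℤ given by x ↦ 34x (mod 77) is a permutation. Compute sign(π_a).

-1

Orbit of 34 under x↦34x: [34, 1]… (length divides ord_77(34)).
44 cycles of lengths [2, 2, 2, 2, 2, 2, 2, 2, 2, 2, 2, 2, 2, 2, 2, 2, 2, 2, 2, 2, 2, 2, 2, 2, 2, 2, 2, 2, 2, 2, 2, 2, 2, 1, 1, 1, 1, 1, 1, 1, 1, 1, 1, 1].
With 44 cycles on 77 points, sign = (−1)^{77−44} = -1.
(34|77)_J = -1 (Zolotarev's lemma cross-check).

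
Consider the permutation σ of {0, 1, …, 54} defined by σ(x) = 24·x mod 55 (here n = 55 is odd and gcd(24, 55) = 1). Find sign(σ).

Trace 1: π^k(1) = [1, 24, 26, 19, 16, 54, 31] for k=0..6.
π_24 has 8 disjoint cycles with lengths [10, 10, 10, 10, 10, 2, 2, 1] on {0,…,54}.
8 cycles on 55: each ℓ→(−1)^(ℓ−1), product (−1)^47 = -1.
(24|55)_J = -1 (Zolotarev's lemma cross-check).

-1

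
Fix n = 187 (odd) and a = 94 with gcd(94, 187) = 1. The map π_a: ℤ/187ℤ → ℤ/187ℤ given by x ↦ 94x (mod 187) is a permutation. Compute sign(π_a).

Orbit of 19 under x↦94x: [19, 103, 145, 166, 83, 135, 161]… (length divides ord_187(94)).
Cycle lengths of π_94 on ℤ/187ℤ: [40, 40, 40, 40, 10, 8, 8, 1]; 8 cycles in total.
8 cycles on 187: each ℓ→(−1)^(ℓ−1), product (−1)^179 = -1.

-1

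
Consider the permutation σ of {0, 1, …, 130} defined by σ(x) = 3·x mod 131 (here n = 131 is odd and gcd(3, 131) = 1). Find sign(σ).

Orbit of 35 under x↦3x: [35, 105, 53, 28, 84, 121, 101]… (length divides ord_131(3)).
The orbit structure of x ↦ 3x mod 131: 3 orbits of sizes [65, 65, 1].
131 − 3 = 128 transpositions; sign(π) = (−1)^128 = +1.

+1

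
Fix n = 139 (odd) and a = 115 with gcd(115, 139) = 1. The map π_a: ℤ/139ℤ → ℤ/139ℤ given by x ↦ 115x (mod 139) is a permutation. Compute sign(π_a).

-1

Orbit of 124 under x↦115x: [124, 82, 117, 111, 116, 135, 96]… (length divides ord_139(115)).
2 cycles of lengths [138, 1].
With 2 cycles on 139 points, sign = (−1)^{139−2} = -1.
The Jacobi symbol (115|139) = -1 (Zolotarev) agrees.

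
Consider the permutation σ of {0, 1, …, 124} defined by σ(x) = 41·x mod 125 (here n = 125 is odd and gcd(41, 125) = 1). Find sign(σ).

+1

Trace 61: π^k(61) = [61, 1, 41, 56, 46, 11, 76] for k=0..6.
The orbit structure of x ↦ 41x mod 125: 13 orbits of sizes [25, 25, 25, 25, 5, 5, 5, 5, 1, 1, 1, 1, 1].
With 13 cycles on 125 points, sign = (−1)^{125−13} = +1.
Zolotarev: (41|125) = +1, matching the cycle-count sign.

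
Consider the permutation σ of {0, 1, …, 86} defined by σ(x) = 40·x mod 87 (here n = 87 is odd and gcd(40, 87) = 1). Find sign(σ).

-1

Orbit of 49 under x↦40x: [49, 46, 13, 85, 7, 19, 64]… (length divides ord_87(40)).
Cycle type of π: 28×3 + 1×3; total 6 cycles.
sign(π) = (−1)^{n − #cycles} = (−1)^{87−6} = (−1)^81 = -1.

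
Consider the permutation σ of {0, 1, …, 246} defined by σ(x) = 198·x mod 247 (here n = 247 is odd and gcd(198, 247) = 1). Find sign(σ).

Orbit of 126 under x↦198x: [126, 1, 198, 178, 170, 68]… (length divides ord_247(198)).
44 cycles of lengths [6, 6, 6, 6, 6, 6, 6, 6, 6, 6, 6, 6, 6, 6, 6, 6, 6, 6, 6, 6, 6, 6, 6, 6, 6, 6, 6, 6, 6, 6, 6, 6, 6, 6, 6, 6, 6, 6, 6, 3, 3, 3, 3, 1].
sign(π) = (−1)^{n − #cycles} = (−1)^{247−44} = (−1)^203 = -1.

-1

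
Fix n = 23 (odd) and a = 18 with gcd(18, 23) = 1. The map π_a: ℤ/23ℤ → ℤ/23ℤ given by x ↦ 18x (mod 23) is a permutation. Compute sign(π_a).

Trace 9: π^k(9) = [9, 1, 18, 2, 13, 4, 3] for k=0..6.
π_18 has 3 disjoint cycles with lengths [11, 11, 1] on {0,…,22}.
sign(π) = (−1)^{n − #cycles} = (−1)^{23−3} = (−1)^20 = +1.
The Jacobi symbol (18|23) = +1 (Zolotarev) agrees.

+1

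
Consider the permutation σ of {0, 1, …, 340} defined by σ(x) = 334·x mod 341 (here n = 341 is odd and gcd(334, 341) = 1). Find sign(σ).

Trace 243: π^k(243) = [243, 4, 313, 196, 333, 56, 290] for k=0..6.
Cycle type of π: 30×11 + 5×2 + 1; total 14 cycles.
With 14 cycles on 341 points, sign = (−1)^{341−14} = -1.
Zolotarev: (334|341) = -1, matching the cycle-count sign.

-1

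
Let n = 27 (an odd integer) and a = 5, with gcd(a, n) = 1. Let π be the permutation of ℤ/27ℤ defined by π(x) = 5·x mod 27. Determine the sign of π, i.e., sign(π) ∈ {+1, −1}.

Start at x=5: 5 → 25 → 17 → 4 → 20 → 19 → 14 → … (one orbit).
π_5 has 4 disjoint cycles with lengths [18, 6, 2, 1] on {0,…,26}.
sign(π) = (−1)^{n − #cycles} = (−1)^{27−4} = (−1)^23 = -1.
The Jacobi symbol (5|27) = -1 (Zolotarev) agrees.

-1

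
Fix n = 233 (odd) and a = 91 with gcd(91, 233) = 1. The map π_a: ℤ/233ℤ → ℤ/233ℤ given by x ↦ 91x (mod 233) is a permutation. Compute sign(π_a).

Start at x=49: 49 → 32 → 116 → 71 → 170 → 92 → 217 → … (one orbit).
Cycle type of π: 58×4 + 1; total 5 cycles.
n − c = 233 − 5 = 228; sign = (−1)^228 = +1.

+1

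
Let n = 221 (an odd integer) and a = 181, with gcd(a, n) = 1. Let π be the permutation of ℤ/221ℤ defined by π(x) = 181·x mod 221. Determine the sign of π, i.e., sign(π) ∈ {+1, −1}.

-1

Orbit of 181 under x↦181x: [181, 53, 90, 157, 129, 144, 207]… (length divides ord_221(181)).
Cycle lengths of π_181 on ℤ/221ℤ: [16, 16, 16, 16, 16, 16, 16, 16, 16, 16, 16, 16, 16, 2, 2, 2, 2, 2, 2, 1]; 20 cycles in total.
With 20 cycles on 221 points, sign = (−1)^{221−20} = -1.
Via Zolotarev, sign(π_{181}) = (181|221) = -1.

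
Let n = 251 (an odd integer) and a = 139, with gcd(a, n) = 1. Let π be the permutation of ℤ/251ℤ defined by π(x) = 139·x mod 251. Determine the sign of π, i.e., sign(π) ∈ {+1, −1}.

Trace 145: π^k(145) = [145, 75, 134, 52, 200, 190, 55] for k=0..6.
2 cycles of lengths [250, 1].
Σ(ℓ_i−1) = 251−2 = 249; sign = (−1)^249 = -1.

-1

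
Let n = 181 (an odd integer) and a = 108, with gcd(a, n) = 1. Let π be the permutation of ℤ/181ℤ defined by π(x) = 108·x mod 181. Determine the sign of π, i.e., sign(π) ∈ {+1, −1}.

+1

Start at x=1: 1 → 108 → 80 → 133 → 65 → 142 → 132 → … (one orbit).
Cycle type of π: 18×10 + 1; total 11 cycles.
11 cycles on 181: each ℓ→(−1)^(ℓ−1), product (−1)^170 = +1.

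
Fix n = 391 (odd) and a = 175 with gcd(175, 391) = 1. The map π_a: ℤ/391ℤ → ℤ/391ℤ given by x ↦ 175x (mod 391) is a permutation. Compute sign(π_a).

+1

Start at x=370: 370 → 235 → 70 → 129 → 288 → 352 → 213 → … (one orbit).
Decompose π into cycles: lengths [176, 176, 22, 16, 1] (5 cycles, including the fixed point 0).
Σ(ℓ_i−1) = 391−5 = 386; sign = (−1)^386 = +1.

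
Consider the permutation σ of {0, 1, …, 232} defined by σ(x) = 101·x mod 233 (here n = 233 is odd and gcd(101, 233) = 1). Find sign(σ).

Trace 91: π^k(91) = [91, 104, 19, 55, 196, 224, 23] for k=0..6.
π_101 has 3 disjoint cycles with lengths [116, 116, 1] on {0,…,232}.
Σ(ℓ_i−1) = 233−3 = 230; sign = (−1)^230 = +1.

+1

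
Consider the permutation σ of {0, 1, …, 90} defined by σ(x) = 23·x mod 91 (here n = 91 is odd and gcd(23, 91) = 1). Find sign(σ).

Start at x=16: 16 → 4 → 1 → 23 → 74 → 64 → 16 (one orbit).
Cycle type of π: 6×14 + 3×2 + 1; total 17 cycles.
With 17 cycles on 91 points, sign = (−1)^{91−17} = +1.

+1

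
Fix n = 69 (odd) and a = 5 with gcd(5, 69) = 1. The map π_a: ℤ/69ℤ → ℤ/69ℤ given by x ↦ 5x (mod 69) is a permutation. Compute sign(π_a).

+1

Start at x=25: 25 → 56 → 4 → 20 → 31 → 17 → 16 → … (one orbit).
Decompose π into cycles: lengths [22, 22, 22, 2, 1] (5 cycles, including the fixed point 0).
69 − 5 = 64 transpositions; sign(π) = (−1)^64 = +1.
The Jacobi symbol (5|69) = +1 (Zolotarev) agrees.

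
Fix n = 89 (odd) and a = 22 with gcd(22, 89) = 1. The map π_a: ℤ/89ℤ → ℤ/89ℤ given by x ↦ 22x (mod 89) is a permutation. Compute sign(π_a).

Orbit of 11 under x↦22x: [11, 64, 73, 4, 88, 67, 50]… (length divides ord_89(22)).
Decompose π into cycles: lengths [22, 22, 22, 22, 1] (5 cycles, including the fixed point 0).
Σ(ℓ_i−1) = 89−5 = 84; sign = (−1)^84 = +1.
The Jacobi symbol (22|89) = +1 (Zolotarev) agrees.

+1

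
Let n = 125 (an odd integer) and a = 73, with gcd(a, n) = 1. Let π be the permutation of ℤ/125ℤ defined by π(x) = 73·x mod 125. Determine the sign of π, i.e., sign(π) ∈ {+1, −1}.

Orbit of 51 under x↦73x: [51, 98, 29, 117, 41, 118, 114]… (length divides ord_125(73)).
Cycle lengths of π_73 on ℤ/125ℤ: [100, 20, 4, 1]; 4 cycles in total.
Σ(ℓ_i−1) = 125−4 = 121; sign = (−1)^121 = -1.
(73|125)_J = -1 (Zolotarev's lemma cross-check).

-1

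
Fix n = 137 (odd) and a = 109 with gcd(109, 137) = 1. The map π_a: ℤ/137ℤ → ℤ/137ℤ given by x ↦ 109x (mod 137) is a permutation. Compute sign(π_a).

Start at x=135: 135 → 56 → 76 → 64 → 126 → 34 → 7 → … (one orbit).
Decompose π into cycles: lengths [68, 68, 1] (3 cycles, including the fixed point 0).
Σ(ℓ_i−1) = 137−3 = 134; sign = (−1)^134 = +1.
Zolotarev: (109|137) = +1, matching the cycle-count sign.

+1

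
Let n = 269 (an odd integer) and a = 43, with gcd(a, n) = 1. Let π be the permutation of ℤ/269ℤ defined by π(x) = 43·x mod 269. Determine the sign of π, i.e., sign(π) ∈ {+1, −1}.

Start at x=1: 1 → 43 → 235 → 152 → 80 → 212 → 239 → … (one orbit).
The orbit structure of x ↦ 43x mod 269: 3 orbits of sizes [134, 134, 1].
Σ(ℓ_i−1) = 269−3 = 266; sign = (−1)^266 = +1.
The Jacobi symbol (43|269) = +1 (Zolotarev) agrees.

+1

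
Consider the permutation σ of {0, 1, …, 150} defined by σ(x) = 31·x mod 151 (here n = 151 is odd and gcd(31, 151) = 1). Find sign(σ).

+1

Start at x=19: 19 → 136 → 139 → 81 → 95 → 76 → 91 → … (one orbit).
Cycle type of π: 75×2 + 1; total 3 cycles.
n − c = 151 − 3 = 148; sign = (−1)^148 = +1.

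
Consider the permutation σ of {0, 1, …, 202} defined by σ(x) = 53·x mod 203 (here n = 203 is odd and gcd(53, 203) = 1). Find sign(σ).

+1

Trace 81: π^k(81) = [81, 30, 169, 25, 107, 190, 123] for k=0..6.
Decompose π into cycles: lengths [21, 21, 21, 21, 21, 21, 21, 21, 7, 7, 7, 7, 3, 3, 1] (15 cycles, including the fixed point 0).
sign(π) = (−1)^{n − #cycles} = (−1)^{203−15} = (−1)^188 = +1.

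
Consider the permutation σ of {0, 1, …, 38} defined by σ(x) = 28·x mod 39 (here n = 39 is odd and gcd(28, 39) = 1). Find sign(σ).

-1

Orbit of 28 under x↦28x: [28, 4, 34, 16, 19, 25, 37]… (length divides ord_39(28)).
6 cycles of lengths [12, 12, 12, 1, 1, 1].
With 6 cycles on 39 points, sign = (−1)^{39−6} = -1.
Via Zolotarev, sign(π_{28}) = (28|39) = -1.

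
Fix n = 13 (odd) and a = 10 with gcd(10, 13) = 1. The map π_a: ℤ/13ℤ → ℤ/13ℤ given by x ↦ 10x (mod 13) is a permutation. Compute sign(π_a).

Orbit of 4 under x↦10x: [4, 1, 10, 9, 12, 3]… (length divides ord_13(10)).
π_10 has 3 disjoint cycles with lengths [6, 6, 1] on {0,…,12}.
13 − 3 = 10 transpositions; sign(π) = (−1)^10 = +1.
(10|13)_J = +1 (Zolotarev's lemma cross-check).

+1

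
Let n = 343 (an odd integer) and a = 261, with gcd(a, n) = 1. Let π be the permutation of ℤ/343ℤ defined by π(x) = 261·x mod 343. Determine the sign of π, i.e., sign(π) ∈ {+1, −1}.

+1

Start at x=142: 142 → 18 → 239 → 296 → 81 → 218 → 303 → … (one orbit).
The orbit structure of x ↦ 261x mod 343: 7 orbits of sizes [147, 147, 21, 21, 3, 3, 1].
343 − 7 = 336 transpositions; sign(π) = (−1)^336 = +1.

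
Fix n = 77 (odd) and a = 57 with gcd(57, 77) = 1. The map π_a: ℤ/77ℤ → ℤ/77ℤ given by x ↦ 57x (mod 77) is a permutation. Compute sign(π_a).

Trace 8: π^k(8) = [8, 71, 43, 64, 29, 36, 50] for k=0..6.
Decompose π into cycles: lengths [10, 10, 10, 10, 10, 10, 10, 1, 1, 1, 1, 1, 1, 1] (14 cycles, including the fixed point 0).
14 cycles on 77: each ℓ→(−1)^(ℓ−1), product (−1)^63 = -1.

-1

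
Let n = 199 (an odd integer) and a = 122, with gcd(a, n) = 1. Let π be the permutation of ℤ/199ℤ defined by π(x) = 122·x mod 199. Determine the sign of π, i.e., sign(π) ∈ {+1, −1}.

Trace 50: π^k(50) = [50, 130, 139, 43, 72, 28, 33] for k=0..6.
Decompose π into cycles: lengths [99, 99, 1] (3 cycles, including the fixed point 0).
n − c = 199 − 3 = 196; sign = (−1)^196 = +1.
(122|199)_J = +1 (Zolotarev's lemma cross-check).

+1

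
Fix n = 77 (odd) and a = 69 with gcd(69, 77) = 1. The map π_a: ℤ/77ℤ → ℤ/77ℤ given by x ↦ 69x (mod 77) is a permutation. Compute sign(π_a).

Orbit of 69 under x↦69x: [69, 64, 27, 15, 34, 36, 20]… (length divides ord_77(69)).
The orbit structure of x ↦ 69x mod 77: 12 orbits of sizes [10, 10, 10, 10, 10, 10, 5, 5, 2, 2, 2, 1].
sign(π) = (−1)^{n − #cycles} = (−1)^{77−12} = (−1)^65 = -1.
Check: (69/77) = -1 by Zolotarev.

-1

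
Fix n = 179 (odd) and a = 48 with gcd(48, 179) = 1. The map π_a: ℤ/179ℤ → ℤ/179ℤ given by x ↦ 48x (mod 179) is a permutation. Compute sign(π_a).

+1

Trace 125: π^k(125) = [125, 93, 168, 9, 74, 151, 88] for k=0..6.
Cycle type of π: 89×2 + 1; total 3 cycles.
With 3 cycles on 179 points, sign = (−1)^{179−3} = +1.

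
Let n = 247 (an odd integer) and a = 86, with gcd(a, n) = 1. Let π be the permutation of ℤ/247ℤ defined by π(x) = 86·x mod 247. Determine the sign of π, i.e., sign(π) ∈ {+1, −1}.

Orbit of 122 under x↦86x: [122, 118, 21, 77, 200, 157, 164]… (length divides ord_247(86)).
Cycle type of π: 36×6 + 18 + 4×3 + 1; total 11 cycles.
With 11 cycles on 247 points, sign = (−1)^{247−11} = +1.
Via Zolotarev, sign(π_{86}) = (86|247) = +1.

+1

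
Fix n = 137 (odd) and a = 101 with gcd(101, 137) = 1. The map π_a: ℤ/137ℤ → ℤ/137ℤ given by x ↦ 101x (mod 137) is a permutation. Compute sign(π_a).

+1

Orbit of 88 under x↦101x: [88, 120, 64, 25, 59, 68, 18]… (length divides ord_137(101)).
Cycle type of π: 68×2 + 1; total 3 cycles.
3 cycles on 137: each ℓ→(−1)^(ℓ−1), product (−1)^134 = +1.
Zolotarev: (101|137) = +1, matching the cycle-count sign.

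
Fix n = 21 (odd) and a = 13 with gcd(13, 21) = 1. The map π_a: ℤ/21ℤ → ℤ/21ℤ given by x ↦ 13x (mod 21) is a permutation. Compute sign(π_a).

Trace 13: π^k(13) = [13, 1] for k=0..1.
The orbit structure of x ↦ 13x mod 21: 12 orbits of sizes [2, 2, 2, 2, 2, 2, 2, 2, 2, 1, 1, 1].
n − c = 21 − 12 = 9; sign = (−1)^9 = -1.
(13|21)_J = -1 (Zolotarev's lemma cross-check).

-1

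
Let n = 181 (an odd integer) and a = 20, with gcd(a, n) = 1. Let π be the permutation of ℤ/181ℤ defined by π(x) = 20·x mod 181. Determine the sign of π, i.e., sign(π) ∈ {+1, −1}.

Start at x=133: 133 → 126 → 167 → 82 → 11 → 39 → 56 → … (one orbit).
Cycle lengths of π_20 on ℤ/181ℤ: [90, 90, 1]; 3 cycles in total.
With 3 cycles on 181 points, sign = (−1)^{181−3} = +1.

+1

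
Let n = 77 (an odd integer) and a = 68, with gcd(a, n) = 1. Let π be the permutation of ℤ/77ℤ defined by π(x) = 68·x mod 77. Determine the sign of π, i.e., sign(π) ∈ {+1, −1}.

+1

Trace 13: π^k(13) = [13, 37, 52, 71, 54, 53, 62] for k=0..6.
Cycle type of π: 30×2 + 10 + 6 + 1; total 5 cycles.
5 cycles on 77: each ℓ→(−1)^(ℓ−1), product (−1)^72 = +1.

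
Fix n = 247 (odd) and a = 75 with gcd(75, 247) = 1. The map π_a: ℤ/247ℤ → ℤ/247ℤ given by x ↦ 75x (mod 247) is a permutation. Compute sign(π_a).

-1

Start at x=1: 1 → 75 → 191 → 246 → 172 → 56 → 1 (one orbit).
Cycle lengths of π_75 on ℤ/247ℤ: [6, 6, 6, 6, 6, 6, 6, 6, 6, 6, 6, 6, 6, 6, 6, 6, 6, 6, 6, 6, 6, 6, 6, 6, 6, 6, 6, 6, 6, 6, 6, 6, 6, 6, 6, 6, 6, 6, 2, 2, 2, 2, 2, 2, 2, 2, 2, 1]; 48 cycles in total.
n − c = 247 − 48 = 199; sign = (−1)^199 = -1.
Via Zolotarev, sign(π_{75}) = (75|247) = -1.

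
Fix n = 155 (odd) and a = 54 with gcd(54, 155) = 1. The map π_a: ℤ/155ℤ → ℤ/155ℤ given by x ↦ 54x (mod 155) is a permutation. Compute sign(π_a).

-1

Trace 126: π^k(126) = [126, 139, 66, 154, 101, 29, 16] for k=0..6.
Cycle type of π: 10×15 + 2×2 + 1; total 18 cycles.
18 cycles on 155: each ℓ→(−1)^(ℓ−1), product (−1)^137 = -1.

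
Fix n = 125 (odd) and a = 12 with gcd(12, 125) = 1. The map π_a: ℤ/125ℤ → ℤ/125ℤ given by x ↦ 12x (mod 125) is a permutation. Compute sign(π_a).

Start at x=37: 37 → 69 → 78 → 61 → 107 → 34 → 33 → … (one orbit).
The orbit structure of x ↦ 12x mod 125: 4 orbits of sizes [100, 20, 4, 1].
4 cycles on 125: each ℓ→(−1)^(ℓ−1), product (−1)^121 = -1.

-1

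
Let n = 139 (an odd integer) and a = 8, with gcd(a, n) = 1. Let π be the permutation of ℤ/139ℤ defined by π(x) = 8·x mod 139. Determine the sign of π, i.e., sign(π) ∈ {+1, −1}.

-1

Orbit of 80 under x↦8x: [80, 84, 116, 94, 57, 39, 34]… (length divides ord_139(8)).
Cycle type of π: 46×3 + 1; total 4 cycles.
4 cycles on 139: each ℓ→(−1)^(ℓ−1), product (−1)^135 = -1.
(8|139)_J = -1 (Zolotarev's lemma cross-check).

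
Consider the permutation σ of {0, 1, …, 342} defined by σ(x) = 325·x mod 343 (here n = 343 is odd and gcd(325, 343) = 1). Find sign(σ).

Orbit of 342 under x↦325x: [342, 18, 19, 1, 325, 324]… (length divides ord_343(325)).
π_325 has 58 disjoint cycles with lengths [6, 6, 6, 6, 6, 6, 6, 6, 6, 6, 6, 6, 6, 6, 6, 6, 6, 6, 6, 6, 6, 6, 6, 6, 6, 6, 6, 6, 6, 6, 6, 6, 6, 6, 6, 6, 6, 6, 6, 6, 6, 6, 6, 6, 6, 6, 6, 6, 6, 6, 6, 6, 6, 6, 6, 6, 6, 1] on {0,…,342}.
58 cycles on 343: each ℓ→(−1)^(ℓ−1), product (−1)^285 = -1.
(325|343)_J = -1 (Zolotarev's lemma cross-check).

-1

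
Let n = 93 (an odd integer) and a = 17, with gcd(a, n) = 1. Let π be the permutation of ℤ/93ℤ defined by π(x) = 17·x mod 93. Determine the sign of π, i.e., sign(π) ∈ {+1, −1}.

Orbit of 67 under x↦17x: [67, 23, 19, 44, 4, 68, 40]… (length divides ord_93(17)).
π_17 has 5 disjoint cycles with lengths [30, 30, 30, 2, 1] on {0,…,92}.
Σ(ℓ_i−1) = 93−5 = 88; sign = (−1)^88 = +1.
Check: (17/93) = +1 by Zolotarev.

+1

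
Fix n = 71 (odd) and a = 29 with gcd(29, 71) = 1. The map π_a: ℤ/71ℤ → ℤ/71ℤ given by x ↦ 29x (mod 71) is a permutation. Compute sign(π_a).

Orbit of 64 under x↦29x: [64, 10, 6, 32, 5, 3, 16]… (length divides ord_71(29)).
Cycle type of π: 35×2 + 1; total 3 cycles.
sign(π) = (−1)^{n − #cycles} = (−1)^{71−3} = (−1)^68 = +1.
(29|71)_J = +1 (Zolotarev's lemma cross-check).

+1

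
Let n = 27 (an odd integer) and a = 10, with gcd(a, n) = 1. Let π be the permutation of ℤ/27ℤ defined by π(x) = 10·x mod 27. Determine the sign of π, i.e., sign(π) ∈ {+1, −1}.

Trace 10: π^k(10) = [10, 19, 1] for k=0..2.
The orbit structure of x ↦ 10x mod 27: 15 orbits of sizes [3, 3, 3, 3, 3, 3, 1, 1, 1, 1, 1, 1, 1, 1, 1].
sign(π) = (−1)^{n − #cycles} = (−1)^{27−15} = (−1)^12 = +1.
The Jacobi symbol (10|27) = +1 (Zolotarev) agrees.

+1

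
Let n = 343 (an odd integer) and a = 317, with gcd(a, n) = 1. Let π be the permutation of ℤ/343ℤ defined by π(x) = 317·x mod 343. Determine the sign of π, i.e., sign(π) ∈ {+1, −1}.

+1

Trace 67: π^k(67) = [67, 316, 16, 270, 183, 44, 228] for k=0..6.
π_317 has 7 disjoint cycles with lengths [147, 147, 21, 21, 3, 3, 1] on {0,…,342}.
With 7 cycles on 343 points, sign = (−1)^{343−7} = +1.
The Jacobi symbol (317|343) = +1 (Zolotarev) agrees.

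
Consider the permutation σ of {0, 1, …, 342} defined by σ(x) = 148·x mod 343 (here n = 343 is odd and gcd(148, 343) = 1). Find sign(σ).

Orbit of 50 under x↦148x: [50, 197, 1, 148, 295, 99, 246]… (length divides ord_343(148)).
The orbit structure of x ↦ 148x mod 343: 91 orbits of sizes [7, 7, 7, 7, 7, 7, 7, 7, 7, 7, 7, 7, 7, 7, 7, 7, 7, 7, 7, 7, 7, 7, 7, 7, 7, 7, 7, 7, 7, 7, 7, 7, 7, 7, 7, 7, 7, 7, 7, 7, 7, 7, 1, 1, 1, 1, 1, 1, 1, 1, 1, 1, 1, 1, 1, 1, 1, 1, 1, 1, 1, 1, 1, 1, 1, 1, 1, 1, 1, 1, 1, 1, 1, 1, 1, 1, 1, 1, 1, 1, 1, 1, 1, 1, 1, 1, 1, 1, 1, 1, 1].
With 91 cycles on 343 points, sign = (−1)^{343−91} = +1.

+1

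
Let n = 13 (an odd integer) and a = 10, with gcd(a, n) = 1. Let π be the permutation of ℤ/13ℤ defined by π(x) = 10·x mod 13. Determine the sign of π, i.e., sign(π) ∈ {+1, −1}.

Trace 4: π^k(4) = [4, 1, 10, 9, 12, 3] for k=0..5.
The orbit structure of x ↦ 10x mod 13: 3 orbits of sizes [6, 6, 1].
n − c = 13 − 3 = 10; sign = (−1)^10 = +1.
The Jacobi symbol (10|13) = +1 (Zolotarev) agrees.

+1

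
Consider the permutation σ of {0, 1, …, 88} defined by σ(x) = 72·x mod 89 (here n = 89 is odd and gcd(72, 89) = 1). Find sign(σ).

Start at x=11: 11 → 80 → 64 → 69 → 73 → 5 → 4 → … (one orbit).
Cycle lengths of π_72 on ℤ/89ℤ: [44, 44, 1]; 3 cycles in total.
89 − 3 = 86 transpositions; sign(π) = (−1)^86 = +1.
Check: (72/89) = +1 by Zolotarev.

+1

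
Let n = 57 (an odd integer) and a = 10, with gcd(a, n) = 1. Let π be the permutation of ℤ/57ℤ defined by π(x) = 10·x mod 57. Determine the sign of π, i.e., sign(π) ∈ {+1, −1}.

-1

Start at x=37: 37 → 28 → 52 → 7 → 13 → 16 → 46 → … (one orbit).
The orbit structure of x ↦ 10x mod 57: 6 orbits of sizes [18, 18, 18, 1, 1, 1].
n − c = 57 − 6 = 51; sign = (−1)^51 = -1.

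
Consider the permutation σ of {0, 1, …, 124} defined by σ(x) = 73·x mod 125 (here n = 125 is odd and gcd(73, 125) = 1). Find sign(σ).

-1

Start at x=49: 49 → 77 → 121 → 83 → 59 → 57 → 36 → … (one orbit).
Cycle type of π: 100 + 20 + 4 + 1; total 4 cycles.
sign(π) = (−1)^{n − #cycles} = (−1)^{125−4} = (−1)^121 = -1.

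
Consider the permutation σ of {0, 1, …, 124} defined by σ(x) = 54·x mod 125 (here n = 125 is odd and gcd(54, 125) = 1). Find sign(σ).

Start at x=119: 119 → 51 → 4 → 91 → 39 → 106 → 99 → … (one orbit).
Decompose π into cycles: lengths [50, 50, 10, 10, 2, 2, 1] (7 cycles, including the fixed point 0).
sign(π) = (−1)^{n − #cycles} = (−1)^{125−7} = (−1)^118 = +1.
(54|125)_J = +1 (Zolotarev's lemma cross-check).

+1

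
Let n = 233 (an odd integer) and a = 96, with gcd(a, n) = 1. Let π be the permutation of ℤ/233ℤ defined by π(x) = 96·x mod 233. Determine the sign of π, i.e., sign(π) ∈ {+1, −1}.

-1

Start at x=34: 34 → 2 → 192 → 25 → 70 → 196 → 176 → … (one orbit).
π_96 has 2 disjoint cycles with lengths [232, 1] on {0,…,232}.
Σ(ℓ_i−1) = 233−2 = 231; sign = (−1)^231 = -1.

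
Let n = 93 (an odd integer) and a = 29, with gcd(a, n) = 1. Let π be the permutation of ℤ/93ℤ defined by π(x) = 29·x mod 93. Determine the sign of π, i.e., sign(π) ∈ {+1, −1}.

+1

Orbit of 29 under x↦29x: [29, 4, 23, 16, 92, 64, 89]… (length divides ord_93(29)).
π_29 has 11 disjoint cycles with lengths [10, 10, 10, 10, 10, 10, 10, 10, 10, 2, 1] on {0,…,92}.
With 11 cycles on 93 points, sign = (−1)^{93−11} = +1.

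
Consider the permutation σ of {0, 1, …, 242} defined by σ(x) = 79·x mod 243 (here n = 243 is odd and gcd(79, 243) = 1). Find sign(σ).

Start at x=169: 169 → 229 → 109 → 106 → 112 → 100 → 124 → … (one orbit).
π_79 has 11 disjoint cycles with lengths [81, 81, 27, 27, 9, 9, 3, 3, 1, 1, 1] on {0,…,242}.
With 11 cycles on 243 points, sign = (−1)^{243−11} = +1.
(79|243)_J = +1 (Zolotarev's lemma cross-check).

+1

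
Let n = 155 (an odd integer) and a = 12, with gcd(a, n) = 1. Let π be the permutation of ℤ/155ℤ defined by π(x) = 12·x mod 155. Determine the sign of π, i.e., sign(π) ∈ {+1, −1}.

+1

Trace 3: π^k(3) = [3, 36, 122, 69, 53, 16, 37] for k=0..6.
5 cycles of lengths [60, 60, 30, 4, 1].
sign(π) = (−1)^{n − #cycles} = (−1)^{155−5} = (−1)^150 = +1.
(12|155)_J = +1 (Zolotarev's lemma cross-check).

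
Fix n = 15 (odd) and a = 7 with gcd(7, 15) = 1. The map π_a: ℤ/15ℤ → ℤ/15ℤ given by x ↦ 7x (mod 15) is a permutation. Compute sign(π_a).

Start at x=4: 4 → 13 → 1 → 7 → 4 (one orbit).
Cycle type of π: 4×3 + 1×3; total 6 cycles.
sign(π) = (−1)^{n − #cycles} = (−1)^{15−6} = (−1)^9 = -1.
(7|15)_J = -1 (Zolotarev's lemma cross-check).

-1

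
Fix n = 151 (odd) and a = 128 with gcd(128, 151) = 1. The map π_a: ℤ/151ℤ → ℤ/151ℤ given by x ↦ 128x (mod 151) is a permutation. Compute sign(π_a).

Trace 118: π^k(118) = [118, 4, 59, 2, 105, 1, 128] for k=0..6.
Cycle lengths of π_128 on ℤ/151ℤ: [15, 15, 15, 15, 15, 15, 15, 15, 15, 15, 1]; 11 cycles in total.
11 cycles on 151: each ℓ→(−1)^(ℓ−1), product (−1)^140 = +1.

+1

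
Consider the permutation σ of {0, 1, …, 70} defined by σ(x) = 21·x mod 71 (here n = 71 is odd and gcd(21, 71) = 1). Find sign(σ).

Start at x=6: 6 → 55 → 19 → 44 → 1 → 21 → 15 → … (one orbit).
Cycle type of π: 70 + 1; total 2 cycles.
With 2 cycles on 71 points, sign = (−1)^{71−2} = -1.
Check: (21/71) = -1 by Zolotarev.

-1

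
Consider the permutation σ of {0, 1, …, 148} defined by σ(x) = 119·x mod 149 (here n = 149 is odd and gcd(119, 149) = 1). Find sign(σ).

+1

Orbit of 144 under x↦119x: [144, 1, 119, 6, 118, 36, 112]… (length divides ord_149(119)).
π_119 has 3 disjoint cycles with lengths [74, 74, 1] on {0,…,148}.
3 cycles on 149: each ℓ→(−1)^(ℓ−1), product (−1)^146 = +1.
(119|149)_J = +1 (Zolotarev's lemma cross-check).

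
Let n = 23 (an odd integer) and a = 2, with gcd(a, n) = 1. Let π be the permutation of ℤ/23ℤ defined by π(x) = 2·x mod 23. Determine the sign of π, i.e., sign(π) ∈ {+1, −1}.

Trace 16: π^k(16) = [16, 9, 18, 13, 3, 6, 12] for k=0..6.
Cycle type of π: 11×2 + 1; total 3 cycles.
With 3 cycles on 23 points, sign = (−1)^{23−3} = +1.
The Jacobi symbol (2|23) = +1 (Zolotarev) agrees.

+1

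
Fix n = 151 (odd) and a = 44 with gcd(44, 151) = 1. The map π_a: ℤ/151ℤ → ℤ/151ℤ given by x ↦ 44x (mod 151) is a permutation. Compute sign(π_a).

+1

Start at x=29: 29 → 68 → 123 → 127 → 1 → 44 → 124 → … (one orbit).
The orbit structure of x ↦ 44x mod 151: 7 orbits of sizes [25, 25, 25, 25, 25, 25, 1].
With 7 cycles on 151 points, sign = (−1)^{151−7} = +1.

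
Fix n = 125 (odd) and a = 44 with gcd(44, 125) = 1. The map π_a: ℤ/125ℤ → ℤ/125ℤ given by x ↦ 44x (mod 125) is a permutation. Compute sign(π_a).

+1

Start at x=81: 81 → 64 → 66 → 29 → 26 → 19 → 86 → … (one orbit).
Cycle type of π: 50×2 + 10×2 + 2×2 + 1; total 7 cycles.
Σ(ℓ_i−1) = 125−7 = 118; sign = (−1)^118 = +1.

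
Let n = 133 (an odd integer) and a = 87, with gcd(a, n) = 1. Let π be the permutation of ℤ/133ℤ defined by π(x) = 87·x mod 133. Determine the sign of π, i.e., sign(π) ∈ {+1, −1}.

-1

Start at x=1: 1 → 87 → 121 → 20 → 11 → 26 → 1 (one orbit).
Cycle type of π: 6×19 + 3×6 + 1; total 26 cycles.
133 − 26 = 107 transpositions; sign(π) = (−1)^107 = -1.
(87|133)_J = -1 (Zolotarev's lemma cross-check).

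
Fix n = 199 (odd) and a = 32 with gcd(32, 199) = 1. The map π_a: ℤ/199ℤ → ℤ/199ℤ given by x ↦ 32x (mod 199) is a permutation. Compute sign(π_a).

Orbit of 13 under x↦32x: [13, 18, 178, 124, 187, 14, 50]… (length divides ord_199(32)).
Decompose π into cycles: lengths [99, 99, 1] (3 cycles, including the fixed point 0).
3 cycles on 199: each ℓ→(−1)^(ℓ−1), product (−1)^196 = +1.

+1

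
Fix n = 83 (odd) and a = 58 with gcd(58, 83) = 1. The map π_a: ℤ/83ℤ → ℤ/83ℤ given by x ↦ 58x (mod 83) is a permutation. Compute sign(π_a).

-1

Trace 71: π^k(71) = [71, 51, 53, 3, 8, 49, 20] for k=0..6.
π_58 has 2 disjoint cycles with lengths [82, 1] on {0,…,82}.
sign(π) = (−1)^{n − #cycles} = (−1)^{83−2} = (−1)^81 = -1.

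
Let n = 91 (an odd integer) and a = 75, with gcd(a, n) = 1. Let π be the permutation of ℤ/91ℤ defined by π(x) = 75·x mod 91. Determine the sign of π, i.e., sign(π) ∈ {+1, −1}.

Start at x=16: 16 → 17 → 1 → 75 → 74 → 90 → 16 (one orbit).
Cycle lengths of π_75 on ℤ/91ℤ: [6, 6, 6, 6, 6, 6, 6, 6, 6, 6, 6, 6, 6, 6, 6, 1]; 16 cycles in total.
sign(π) = (−1)^{n − #cycles} = (−1)^{91−16} = (−1)^75 = -1.
The Jacobi symbol (75|91) = -1 (Zolotarev) agrees.

-1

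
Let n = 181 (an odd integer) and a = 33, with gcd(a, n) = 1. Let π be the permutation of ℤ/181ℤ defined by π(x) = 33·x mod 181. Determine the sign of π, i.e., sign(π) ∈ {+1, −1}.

Orbit of 82 under x↦33x: [82, 172, 65, 154, 14, 100, 42]… (length divides ord_181(33)).
π_33 has 3 disjoint cycles with lengths [90, 90, 1] on {0,…,180}.
3 cycles on 181: each ℓ→(−1)^(ℓ−1), product (−1)^178 = +1.

+1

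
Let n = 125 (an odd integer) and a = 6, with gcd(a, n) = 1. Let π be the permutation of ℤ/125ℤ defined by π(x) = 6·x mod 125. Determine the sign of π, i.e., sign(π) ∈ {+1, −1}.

+1

Trace 81: π^k(81) = [81, 111, 41, 121, 101, 106, 11] for k=0..6.
Decompose π into cycles: lengths [25, 25, 25, 25, 5, 5, 5, 5, 1, 1, 1, 1, 1] (13 cycles, including the fixed point 0).
n − c = 125 − 13 = 112; sign = (−1)^112 = +1.
The Jacobi symbol (6|125) = +1 (Zolotarev) agrees.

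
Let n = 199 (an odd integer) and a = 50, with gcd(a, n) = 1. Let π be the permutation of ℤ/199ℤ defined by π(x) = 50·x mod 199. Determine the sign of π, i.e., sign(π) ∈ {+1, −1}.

Trace 4: π^k(4) = [4, 1, 50, 112, 28, 7, 151] for k=0..6.
Cycle type of π: 99×2 + 1; total 3 cycles.
sign(π) = (−1)^{n − #cycles} = (−1)^{199−3} = (−1)^196 = +1.
Check: (50/199) = +1 by Zolotarev.

+1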